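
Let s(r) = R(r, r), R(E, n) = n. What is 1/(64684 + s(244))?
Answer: 1/64928 ≈ 1.5402e-5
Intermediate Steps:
s(r) = r
1/(64684 + s(244)) = 1/(64684 + 244) = 1/64928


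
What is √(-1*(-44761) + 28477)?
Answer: √73238 ≈ 270.63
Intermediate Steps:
√(-1*(-44761) + 28477) = √(44761 + 28477) = √73238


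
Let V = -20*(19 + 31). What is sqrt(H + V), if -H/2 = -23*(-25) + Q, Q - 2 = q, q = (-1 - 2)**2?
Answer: 2*I*sqrt(543) ≈ 46.605*I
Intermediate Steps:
q = 9 (q = (-3)**2 = 9)
Q = 11 (Q = 2 + 9 = 11)
V = -1000 (V = -20*50 = -1000)
H = -1172 (H = -2*(-23*(-25) + 11) = -2*(575 + 11) = -2*586 = -1172)
sqrt(H + V) = sqrt(-1172 - 1000) = sqrt(-2172) = 2*I*sqrt(543)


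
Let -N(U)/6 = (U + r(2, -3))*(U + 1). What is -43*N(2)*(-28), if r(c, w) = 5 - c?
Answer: -108360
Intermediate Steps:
N(U) = -6*(1 + U)*(3 + U) (N(U) = -6*(U + (5 - 1*2))*(U + 1) = -6*(U + (5 - 2))*(1 + U) = -6*(U + 3)*(1 + U) = -6*(3 + U)*(1 + U) = -6*(1 + U)*(3 + U))
-43*N(2)*(-28) = -43*(-18 - 24*2 - 6*2²)*(-28) = -43*(-18 - 48 - 6*4)*(-28) = -43*(-18 - 48 - 24)*(-28) = -43*(-90)*(-28) = 3870*(-28) = -108360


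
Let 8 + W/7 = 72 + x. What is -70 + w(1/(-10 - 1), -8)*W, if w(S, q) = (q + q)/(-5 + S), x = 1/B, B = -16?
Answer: 10693/8 ≈ 1336.6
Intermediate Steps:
x = -1/16 (x = 1/(-16) = -1/16 ≈ -0.062500)
W = 7161/16 (W = -56 + 7*(72 - 1/16) = -56 + 7*(1151/16) = -56 + 8057/16 = 7161/16 ≈ 447.56)
w(S, q) = 2*q/(-5 + S) (w(S, q) = (2*q)/(-5 + S) = 2*q/(-5 + S))
-70 + w(1/(-10 - 1), -8)*W = -70 + (2*(-8)/(-5 + 1/(-10 - 1)))*(7161/16) = -70 + (2*(-8)/(-5 + 1/(-11)))*(7161/16) = -70 + (2*(-8)/(-5 - 1/11))*(7161/16) = -70 + (2*(-8)/(-56/11))*(7161/16) = -70 + (2*(-8)*(-11/56))*(7161/16) = -70 + (22/7)*(7161/16) = -70 + 11253/8 = 10693/8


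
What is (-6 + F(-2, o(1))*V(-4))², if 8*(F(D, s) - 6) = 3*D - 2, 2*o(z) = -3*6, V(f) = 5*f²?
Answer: 155236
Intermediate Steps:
o(z) = -9 (o(z) = (-3*6)/2 = (½)*(-18) = -9)
F(D, s) = 23/4 + 3*D/8 (F(D, s) = 6 + (3*D - 2)/8 = 6 + (-2 + 3*D)/8 = 6 + (-¼ + 3*D/8) = 23/4 + 3*D/8)
(-6 + F(-2, o(1))*V(-4))² = (-6 + (23/4 + (3/8)*(-2))*(5*(-4)²))² = (-6 + (23/4 - ¾)*(5*16))² = (-6 + 5*80)² = (-6 + 400)² = 394² = 155236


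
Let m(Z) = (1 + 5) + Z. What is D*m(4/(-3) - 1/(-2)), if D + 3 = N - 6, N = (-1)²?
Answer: -124/3 ≈ -41.333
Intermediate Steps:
N = 1
m(Z) = 6 + Z
D = -8 (D = -3 + (1 - 6) = -3 - 5 = -8)
D*m(4/(-3) - 1/(-2)) = -8*(6 + (4/(-3) - 1/(-2))) = -8*(6 + (4*(-⅓) - 1*(-½))) = -8*(6 + (-4/3 + ½)) = -8*(6 - ⅚) = -8*31/6 = -124/3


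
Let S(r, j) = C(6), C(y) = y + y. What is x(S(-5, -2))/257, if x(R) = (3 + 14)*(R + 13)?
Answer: 425/257 ≈ 1.6537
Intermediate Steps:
C(y) = 2*y
S(r, j) = 12 (S(r, j) = 2*6 = 12)
x(R) = 221 + 17*R (x(R) = 17*(13 + R) = 221 + 17*R)
x(S(-5, -2))/257 = (221 + 17*12)/257 = (221 + 204)*(1/257) = 425*(1/257) = 425/257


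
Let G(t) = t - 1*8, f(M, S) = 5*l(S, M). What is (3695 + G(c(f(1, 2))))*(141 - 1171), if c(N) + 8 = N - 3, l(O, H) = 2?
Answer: -3796580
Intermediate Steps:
f(M, S) = 10 (f(M, S) = 5*2 = 10)
c(N) = -11 + N (c(N) = -8 + (N - 3) = -8 + (-3 + N) = -11 + N)
G(t) = -8 + t (G(t) = t - 8 = -8 + t)
(3695 + G(c(f(1, 2))))*(141 - 1171) = (3695 + (-8 + (-11 + 10)))*(141 - 1171) = (3695 + (-8 - 1))*(-1030) = (3695 - 9)*(-1030) = 3686*(-1030) = -3796580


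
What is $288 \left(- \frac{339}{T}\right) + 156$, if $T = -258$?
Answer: $\frac{22980}{43} \approx 534.42$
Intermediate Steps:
$288 \left(- \frac{339}{T}\right) + 156 = 288 \left(- \frac{339}{-258}\right) + 156 = 288 \left(\left(-339\right) \left(- \frac{1}{258}\right)\right) + 156 = 288 \cdot \frac{113}{86} + 156 = \frac{16272}{43} + 156 = \frac{22980}{43}$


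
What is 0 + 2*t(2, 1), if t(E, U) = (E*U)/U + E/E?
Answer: 6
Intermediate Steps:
t(E, U) = 1 + E (t(E, U) = E + 1 = 1 + E)
0 + 2*t(2, 1) = 0 + 2*(1 + 2) = 0 + 2*3 = 0 + 6 = 6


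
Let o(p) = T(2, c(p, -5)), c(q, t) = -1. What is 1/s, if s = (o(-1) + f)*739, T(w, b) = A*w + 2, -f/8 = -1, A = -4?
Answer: 1/1478 ≈ 0.00067659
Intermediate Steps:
f = 8 (f = -8*(-1) = 8)
T(w, b) = 2 - 4*w (T(w, b) = -4*w + 2 = 2 - 4*w)
o(p) = -6 (o(p) = 2 - 4*2 = 2 - 8 = -6)
s = 1478 (s = (-6 + 8)*739 = 2*739 = 1478)
1/s = 1/1478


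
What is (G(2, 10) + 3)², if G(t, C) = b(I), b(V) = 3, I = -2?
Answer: 36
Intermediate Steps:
G(t, C) = 3
(G(2, 10) + 3)² = (3 + 3)² = 6² = 36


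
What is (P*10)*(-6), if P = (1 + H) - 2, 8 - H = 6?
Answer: -60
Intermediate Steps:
H = 2 (H = 8 - 1*6 = 8 - 6 = 2)
P = 1 (P = (1 + 2) - 2 = 3 - 2 = 1)
(P*10)*(-6) = (1*10)*(-6) = 10*(-6) = -60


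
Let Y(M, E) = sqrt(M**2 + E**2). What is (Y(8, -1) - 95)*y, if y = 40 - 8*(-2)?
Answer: -5320 + 56*sqrt(65) ≈ -4868.5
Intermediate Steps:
Y(M, E) = sqrt(E**2 + M**2)
y = 56 (y = 40 + 16 = 56)
(Y(8, -1) - 95)*y = (sqrt((-1)**2 + 8**2) - 95)*56 = (sqrt(1 + 64) - 95)*56 = (sqrt(65) - 95)*56 = (-95 + sqrt(65))*56 = -5320 + 56*sqrt(65)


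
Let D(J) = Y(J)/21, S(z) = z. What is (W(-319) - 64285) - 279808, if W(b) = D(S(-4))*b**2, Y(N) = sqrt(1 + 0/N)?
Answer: -7124192/21 ≈ -3.3925e+5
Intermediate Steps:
Y(N) = 1 (Y(N) = sqrt(1 + 0) = sqrt(1) = 1)
D(J) = 1/21
W(b) = b**2/21
(W(-319) - 64285) - 279808 = ((1/21)*(-319)**2 - 64285) - 279808 = ((1/21)*101761 - 64285) - 279808 = (101761/21 - 64285) - 279808 = -1248224/21 - 279808 = -7124192/21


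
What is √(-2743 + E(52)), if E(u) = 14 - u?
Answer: 3*I*√309 ≈ 52.735*I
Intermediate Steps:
√(-2743 + E(52)) = √(-2743 + (14 - 1*52)) = √(-2743 + (14 - 52)) = √(-2743 - 38) = √(-2781) = 3*I*√309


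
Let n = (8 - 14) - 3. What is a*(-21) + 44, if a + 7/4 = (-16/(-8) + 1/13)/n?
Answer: 4451/52 ≈ 85.596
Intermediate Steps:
n = -9 (n = -6 - 3 = -9)
a = -103/52 (a = -7/4 + (-16/(-8) + 1/13)/(-9) = -7/4 + (-16*(-⅛) + 1*(1/13))*(-⅑) = -7/4 + (2 + 1/13)*(-⅑) = -7/4 + (27/13)*(-⅑) = -7/4 - 3/13 = -103/52 ≈ -1.9808)
a*(-21) + 44 = -103/52*(-21) + 44 = 2163/52 + 44 = 4451/52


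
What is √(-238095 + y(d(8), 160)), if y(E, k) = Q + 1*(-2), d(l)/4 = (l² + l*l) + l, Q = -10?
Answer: I*√238107 ≈ 487.96*I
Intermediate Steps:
d(l) = 4*l + 8*l² (d(l) = 4*((l² + l*l) + l) = 4*((l² + l²) + l) = 4*(2*l² + l) = 4*(l + 2*l²) = 4*l + 8*l²)
y(E, k) = -12 (y(E, k) = -10 + 1*(-2) = -10 - 2 = -12)
√(-238095 + y(d(8), 160)) = √(-238095 - 12) = √(-238107) = I*√238107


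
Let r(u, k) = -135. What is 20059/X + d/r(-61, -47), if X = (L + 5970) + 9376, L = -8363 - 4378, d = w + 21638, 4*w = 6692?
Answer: -11603438/70335 ≈ -164.97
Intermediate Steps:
w = 1673 (w = (1/4)*6692 = 1673)
d = 23311 (d = 1673 + 21638 = 23311)
L = -12741
X = 2605 (X = (-12741 + 5970) + 9376 = -6771 + 9376 = 2605)
20059/X + d/r(-61, -47) = 20059/2605 + 23311/(-135) = 20059*(1/2605) + 23311*(-1/135) = 20059/2605 - 23311/135 = -11603438/70335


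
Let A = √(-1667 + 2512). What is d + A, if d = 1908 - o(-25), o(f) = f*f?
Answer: 1283 + 13*√5 ≈ 1312.1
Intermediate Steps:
o(f) = f²
A = 13*√5 (A = √845 = 13*√5 ≈ 29.069)
d = 1283 (d = 1908 - 1*(-25)² = 1908 - 1*625 = 1908 - 625 = 1283)
d + A = 1283 + 13*√5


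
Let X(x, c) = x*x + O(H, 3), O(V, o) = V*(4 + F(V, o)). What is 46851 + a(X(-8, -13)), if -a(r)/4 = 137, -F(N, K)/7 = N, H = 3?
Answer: 46303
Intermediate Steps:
F(N, K) = -7*N
O(V, o) = V*(4 - 7*V)
X(x, c) = -51 + x**2 (X(x, c) = x*x + 3*(4 - 7*3) = x**2 + 3*(4 - 21) = x**2 + 3*(-17) = x**2 - 51 = -51 + x**2)
a(r) = -548 (a(r) = -4*137 = -548)
46851 + a(X(-8, -13)) = 46851 - 548 = 46303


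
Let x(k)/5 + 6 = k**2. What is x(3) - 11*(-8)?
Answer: 103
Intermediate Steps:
x(k) = -30 + 5*k**2
x(3) - 11*(-8) = (-30 + 5*3**2) - 11*(-8) = (-30 + 5*9) + 88 = (-30 + 45) + 88 = 15 + 88 = 103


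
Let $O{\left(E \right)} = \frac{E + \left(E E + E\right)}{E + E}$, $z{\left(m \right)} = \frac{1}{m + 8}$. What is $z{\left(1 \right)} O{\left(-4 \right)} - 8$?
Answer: $- \frac{73}{9} \approx -8.1111$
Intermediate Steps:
$z{\left(m \right)} = \frac{1}{8 + m}$
$O{\left(E \right)} = \frac{E^{2} + 2 E}{2 E}$ ($O{\left(E \right)} = \frac{E + \left(E^{2} + E\right)}{2 E} = \left(E + \left(E + E^{2}\right)\right) \frac{1}{2 E} = \left(E^{2} + 2 E\right) \frac{1}{2 E} = \frac{E^{2} + 2 E}{2 E}$)
$z{\left(1 \right)} O{\left(-4 \right)} - 8 = \frac{1 + \frac{1}{2} \left(-4\right)}{8 + 1} - 8 = \frac{1 - 2}{9} - 8 = \frac{1}{9} \left(-1\right) - 8 = - \frac{1}{9} - 8 = - \frac{73}{9}$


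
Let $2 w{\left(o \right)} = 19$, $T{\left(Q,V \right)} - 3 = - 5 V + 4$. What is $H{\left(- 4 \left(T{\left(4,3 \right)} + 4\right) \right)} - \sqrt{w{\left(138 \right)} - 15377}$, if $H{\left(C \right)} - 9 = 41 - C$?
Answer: $34 - \frac{3 i \sqrt{6830}}{2} \approx 34.0 - 123.97 i$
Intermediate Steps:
$T{\left(Q,V \right)} = 7 - 5 V$ ($T{\left(Q,V \right)} = 3 - \left(-4 + 5 V\right) = 7 - 5 V$)
$w{\left(o \right)} = \frac{19}{2}$ ($w{\left(o \right)} = \frac{1}{2} \cdot 19 = \frac{19}{2}$)
$H{\left(C \right)} = 50 - C$ ($H{\left(C \right)} = 9 - \left(-41 + C\right) = 50 - C$)
$H{\left(- 4 \left(T{\left(4,3 \right)} + 4\right) \right)} - \sqrt{w{\left(138 \right)} - 15377} = \left(50 - - 4 \left(\left(7 - 15\right) + 4\right)\right) - \sqrt{\frac{19}{2} - 15377} = \left(50 - - 4 \left(\left(7 - 15\right) + 4\right)\right) - \sqrt{- \frac{30735}{2}} = \left(50 - - 4 \left(-8 + 4\right)\right) - \frac{3 i \sqrt{6830}}{2} = \left(50 - \left(-4\right) \left(-4\right)\right) - \frac{3 i \sqrt{6830}}{2} = \left(50 - 16\right) - \frac{3 i \sqrt{6830}}{2} = 34 - \frac{3 i \sqrt{6830}}{2}$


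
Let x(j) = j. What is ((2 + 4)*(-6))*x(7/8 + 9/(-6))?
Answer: 45/2 ≈ 22.500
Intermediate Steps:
((2 + 4)*(-6))*x(7/8 + 9/(-6)) = ((2 + 4)*(-6))*(7/8 + 9/(-6)) = (6*(-6))*(7*(⅛) + 9*(-⅙)) = -36*(7/8 - 3/2) = -36*(-5/8) = 45/2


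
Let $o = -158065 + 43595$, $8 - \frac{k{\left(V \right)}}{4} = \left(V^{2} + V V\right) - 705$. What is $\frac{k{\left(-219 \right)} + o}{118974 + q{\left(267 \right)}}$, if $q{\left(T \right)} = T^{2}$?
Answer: $- \frac{165102}{63421} \approx -2.6033$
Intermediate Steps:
$k{\left(V \right)} = 2852 - 8 V^{2}$ ($k{\left(V \right)} = 32 - 4 \left(\left(V^{2} + V V\right) - 705\right) = 32 - 4 \left(\left(V^{2} + V^{2}\right) - 705\right) = 32 - 4 \left(2 V^{2} - 705\right) = 32 - 4 \left(-705 + 2 V^{2}\right) = 32 - \left(-2820 + 8 V^{2}\right) = 2852 - 8 V^{2}$)
$o = -114470$
$\frac{k{\left(-219 \right)} + o}{118974 + q{\left(267 \right)}} = \frac{\left(2852 - 8 \left(-219\right)^{2}\right) - 114470}{118974 + 267^{2}} = \frac{\left(2852 - 383688\right) - 114470}{118974 + 71289} = \frac{\left(2852 - 383688\right) - 114470}{190263} = \left(-380836 - 114470\right) \frac{1}{190263} = \left(-495306\right) \frac{1}{190263} = - \frac{165102}{63421}$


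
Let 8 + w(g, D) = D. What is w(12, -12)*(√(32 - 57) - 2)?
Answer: 40 - 100*I ≈ 40.0 - 100.0*I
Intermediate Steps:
w(g, D) = -8 + D
w(12, -12)*(√(32 - 57) - 2) = (-8 - 12)*(√(32 - 57) - 2) = -20*(√(-25) - 2) = -20*(5*I - 2) = -20*(-2 + 5*I) = 40 - 100*I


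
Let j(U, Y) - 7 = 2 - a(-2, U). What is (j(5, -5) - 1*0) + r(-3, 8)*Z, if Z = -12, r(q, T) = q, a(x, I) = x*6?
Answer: 57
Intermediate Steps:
a(x, I) = 6*x
j(U, Y) = 21 (j(U, Y) = 7 + (2 - 6*(-2)) = 7 + (2 - 1*(-12)) = 7 + (2 + 12) = 7 + 14 = 21)
(j(5, -5) - 1*0) + r(-3, 8)*Z = (21 - 1*0) - 3*(-12) = (21 + 0) + 36 = 21 + 36 = 57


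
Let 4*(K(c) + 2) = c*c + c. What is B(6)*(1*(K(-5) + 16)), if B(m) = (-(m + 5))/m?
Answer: -209/6 ≈ -34.833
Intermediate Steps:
K(c) = -2 + c/4 + c**2/4 (K(c) = -2 + (c*c + c)/4 = -2 + (c**2 + c)/4 = -2 + (c + c**2)/4 = -2 + (c/4 + c**2/4) = -2 + c/4 + c**2/4)
B(m) = (-5 - m)/m (B(m) = (-(5 + m))/m = (-5 - m)/m)
B(6)*(1*(K(-5) + 16)) = ((-5 - 1*6)/6)*(1*((-2 + (1/4)*(-5) + (1/4)*(-5)**2) + 16)) = ((-5 - 6)/6)*(1*((-2 - 5/4 + (1/4)*25) + 16)) = ((1/6)*(-11))*(1*((-2 - 5/4 + 25/4) + 16)) = -11*(3 + 16)/6 = -11*19/6 = -11/6*19 = -209/6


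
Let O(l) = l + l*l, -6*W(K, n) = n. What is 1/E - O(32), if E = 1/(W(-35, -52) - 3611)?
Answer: -13975/3 ≈ -4658.3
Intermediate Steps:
W(K, n) = -n/6
O(l) = l + l²
E = -3/10807 (E = 1/(-⅙*(-52) - 3611) = 1/(26/3 - 3611) = 1/(-10807/3) = -3/10807 ≈ -0.00027760)
1/E - O(32) = 1/(-3/10807) - 32*(1 + 32) = -10807/3 - 32*33 = -10807/3 - 1*1056 = -10807/3 - 1056 = -13975/3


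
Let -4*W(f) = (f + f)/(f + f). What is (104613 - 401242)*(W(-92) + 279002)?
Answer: -331040040403/4 ≈ -8.2760e+10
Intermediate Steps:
W(f) = -¼ (W(f) = -(f + f)/(4*(f + f)) = -2*f/(4*(2*f)) = -2*f*1/(2*f)/4 = -¼*1 = -¼)
(104613 - 401242)*(W(-92) + 279002) = (104613 - 401242)*(-¼ + 279002) = -296629*1116007/4 = -331040040403/4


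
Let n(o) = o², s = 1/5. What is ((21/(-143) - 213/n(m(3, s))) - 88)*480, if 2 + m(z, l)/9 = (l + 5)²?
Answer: -5335018563400/126086103 ≈ -42313.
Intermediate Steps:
s = ⅕ ≈ 0.20000
m(z, l) = -18 + 9*(5 + l)² (m(z, l) = -18 + 9*(l + 5)² = -18 + 9*(5 + l)²)
((21/(-143) - 213/n(m(3, s))) - 88)*480 = ((21/(-143) - 213/(-18 + 9*(5 + ⅕)²)²) - 88)*480 = ((21*(-1/143) - 213/(-18 + 9*(26/5)²)²) - 88)*480 = ((-21/143 - 213/(-18 + 9*(676/25))²) - 88)*480 = ((-21/143 - 213/(-18 + 6084/25)²) - 88)*480 = ((-21/143 - 213/((5634/25)²)) - 88)*480 = ((-21/143 - 213/31741956/625) - 88)*480 = ((-21/143 - 213*625/31741956) - 88)*480 = ((-21/143 - 44375/10580652) - 88)*480 = (-228539317/1513033236 - 88)*480 = -133375464085/1513033236*480 = -5335018563400/126086103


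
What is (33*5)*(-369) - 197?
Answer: -61082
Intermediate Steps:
(33*5)*(-369) - 197 = 165*(-369) - 197 = -60885 - 197 = -61082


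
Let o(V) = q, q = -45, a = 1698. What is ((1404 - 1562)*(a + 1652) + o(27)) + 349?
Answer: -528996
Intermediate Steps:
o(V) = -45
((1404 - 1562)*(a + 1652) + o(27)) + 349 = ((1404 - 1562)*(1698 + 1652) - 45) + 349 = (-158*3350 - 45) + 349 = (-529300 - 45) + 349 = -529345 + 349 = -528996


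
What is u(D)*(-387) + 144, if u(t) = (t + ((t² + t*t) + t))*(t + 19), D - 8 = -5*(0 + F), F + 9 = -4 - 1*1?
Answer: -462630492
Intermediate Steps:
F = -14 (F = -9 + (-4 - 1*1) = -9 + (-4 - 1) = -9 - 5 = -14)
D = 78 (D = 8 - 5*(0 - 14) = 8 - 5*(-14) = 8 + 70 = 78)
u(t) = (19 + t)*(2*t + 2*t²) (u(t) = (t + ((t² + t²) + t))*(19 + t) = (t + (2*t² + t))*(19 + t) = (t + (t + 2*t²))*(19 + t) = (2*t + 2*t²)*(19 + t) = (19 + t)*(2*t + 2*t²))
u(D)*(-387) + 144 = (2*78*(19 + 78² + 20*78))*(-387) + 144 = (2*78*(19 + 6084 + 1560))*(-387) + 144 = (2*78*7663)*(-387) + 144 = 1195428*(-387) + 144 = -462630636 + 144 = -462630492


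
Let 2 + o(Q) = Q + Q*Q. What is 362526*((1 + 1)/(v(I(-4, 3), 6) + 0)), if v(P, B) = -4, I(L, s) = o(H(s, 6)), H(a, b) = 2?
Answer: -181263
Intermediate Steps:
o(Q) = -2 + Q + Q² (o(Q) = -2 + (Q + Q*Q) = -2 + (Q + Q²) = -2 + Q + Q²)
I(L, s) = 4 (I(L, s) = -2 + 2 + 2² = -2 + 2 + 4 = 4)
362526*((1 + 1)/(v(I(-4, 3), 6) + 0)) = 362526*((1 + 1)/(-4 + 0)) = 362526*(2/(-4)) = 362526*(2*(-¼)) = 362526*(-½) = -181263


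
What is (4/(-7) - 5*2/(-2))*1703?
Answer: 52793/7 ≈ 7541.9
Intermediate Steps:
(4/(-7) - 5*2/(-2))*1703 = (4*(-⅐) - 10*(-½))*1703 = (-4/7 + 5)*1703 = (31/7)*1703 = 52793/7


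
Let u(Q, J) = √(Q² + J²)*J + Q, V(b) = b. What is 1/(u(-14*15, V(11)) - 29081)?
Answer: -29291/852611940 - 11*√44221/852611940 ≈ -3.7067e-5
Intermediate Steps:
u(Q, J) = Q + J*√(J² + Q²) (u(Q, J) = √(J² + Q²)*J + Q = J*√(J² + Q²) + Q = Q + J*√(J² + Q²))
1/(u(-14*15, V(11)) - 29081) = 1/((-14*15 + 11*√(11² + (-14*15)²)) - 29081) = 1/((-210 + 11*√(121 + (-210)²)) - 29081) = 1/((-210 + 11*√(121 + 44100)) - 29081) = 1/((-210 + 11*√44221) - 29081) = 1/(-29291 + 11*√44221)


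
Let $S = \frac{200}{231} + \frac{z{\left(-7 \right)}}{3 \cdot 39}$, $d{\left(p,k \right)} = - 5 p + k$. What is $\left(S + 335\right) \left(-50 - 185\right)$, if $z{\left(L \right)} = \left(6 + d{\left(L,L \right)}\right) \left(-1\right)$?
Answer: $- \frac{710451295}{9009} \approx -78860.0$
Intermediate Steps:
$d{\left(p,k \right)} = k - 5 p$
$z{\left(L \right)} = -6 + 4 L$ ($z{\left(L \right)} = \left(6 + \left(L - 5 L\right)\right) \left(-1\right) = \left(6 - 4 L\right) \left(-1\right) = -6 + 4 L$)
$S = \frac{5182}{9009}$ ($S = \frac{200}{231} + \frac{-6 + 4 \left(-7\right)}{3 \cdot 39} = 200 \cdot \frac{1}{231} + \frac{-6 - 28}{117} = \frac{200}{231} - \frac{34}{117} = \frac{5182}{9009} \approx 0.5752$)
$\left(S + 335\right) \left(-50 - 185\right) = \left(\frac{5182}{9009} + 335\right) \left(-50 - 185\right) = \frac{3023197}{9009} \left(-235\right) = - \frac{710451295}{9009}$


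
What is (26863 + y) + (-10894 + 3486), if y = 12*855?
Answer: 29715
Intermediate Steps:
y = 10260
(26863 + y) + (-10894 + 3486) = (26863 + 10260) + (-10894 + 3486) = 37123 - 7408 = 29715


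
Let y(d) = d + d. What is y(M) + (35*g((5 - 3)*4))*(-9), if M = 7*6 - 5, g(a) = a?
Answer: -2446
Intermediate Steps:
M = 37 (M = 42 - 5 = 37)
y(d) = 2*d
y(M) + (35*g((5 - 3)*4))*(-9) = 2*37 + (35*((5 - 3)*4))*(-9) = 74 + (35*(2*4))*(-9) = 74 + (35*8)*(-9) = 74 + 280*(-9) = 74 - 2520 = -2446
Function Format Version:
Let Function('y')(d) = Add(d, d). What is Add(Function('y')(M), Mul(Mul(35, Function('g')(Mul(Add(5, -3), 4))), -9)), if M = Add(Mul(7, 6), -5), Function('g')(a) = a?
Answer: -2446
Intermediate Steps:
M = 37 (M = Add(42, -5) = 37)
Function('y')(d) = Mul(2, d)
Add(Function('y')(M), Mul(Mul(35, Function('g')(Mul(Add(5, -3), 4))), -9)) = Add(Mul(2, 37), Mul(Mul(35, Mul(Add(5, -3), 4)), -9)) = Add(74, Mul(Mul(35, Mul(2, 4)), -9)) = Add(74, Mul(Mul(35, 8), -9)) = Add(74, Mul(280, -9)) = Add(74, -2520) = -2446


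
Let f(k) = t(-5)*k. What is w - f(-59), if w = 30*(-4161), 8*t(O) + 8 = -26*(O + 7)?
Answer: -250545/2 ≈ -1.2527e+5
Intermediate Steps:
t(O) = -95/4 - 13*O/4 (t(O) = -1 + (-26*(O + 7))/8 = -1 + (-26*(7 + O))/8 = -1 + (-182 - 26*O)/8 = -1 + (-91/4 - 13*O/4) = -95/4 - 13*O/4)
w = -124830
f(k) = -15*k/2 (f(k) = (-95/4 - 13/4*(-5))*k = (-95/4 + 65/4)*k = -15*k/2)
w - f(-59) = -124830 - (-15)*(-59)/2 = -124830 - 1*885/2 = -124830 - 885/2 = -250545/2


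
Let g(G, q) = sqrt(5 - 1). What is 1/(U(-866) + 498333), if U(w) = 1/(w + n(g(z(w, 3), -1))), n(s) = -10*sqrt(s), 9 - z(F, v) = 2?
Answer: 373628155882/186191239373588329 - 10*sqrt(2)/186191239373588329 ≈ 2.0067e-6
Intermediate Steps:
z(F, v) = 7 (z(F, v) = 9 - 1*2 = 9 - 2 = 7)
g(G, q) = 2 (g(G, q) = sqrt(4) = 2)
U(w) = 1/(w - 10*sqrt(2))
1/(U(-866) + 498333) = 1/(1/(-866 - 10*sqrt(2)) + 498333) = 1/(498333 + 1/(-866 - 10*sqrt(2)))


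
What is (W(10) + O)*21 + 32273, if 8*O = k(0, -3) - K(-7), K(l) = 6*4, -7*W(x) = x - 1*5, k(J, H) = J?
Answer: 32195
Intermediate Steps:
W(x) = 5/7 - x/7 (W(x) = -(x - 1*5)/7 = -(x - 5)/7 = -(-5 + x)/7 = 5/7 - x/7)
K(l) = 24
O = -3 (O = (0 - 1*24)/8 = (0 - 24)/8 = (1/8)*(-24) = -3)
(W(10) + O)*21 + 32273 = ((5/7 - 1/7*10) - 3)*21 + 32273 = ((5/7 - 10/7) - 3)*21 + 32273 = (-5/7 - 3)*21 + 32273 = -26/7*21 + 32273 = -78 + 32273 = 32195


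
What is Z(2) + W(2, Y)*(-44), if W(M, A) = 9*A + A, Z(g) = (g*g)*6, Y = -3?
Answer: 1344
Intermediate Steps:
Z(g) = 6*g² (Z(g) = g²*6 = 6*g²)
W(M, A) = 10*A
Z(2) + W(2, Y)*(-44) = 6*2² + (10*(-3))*(-44) = 6*4 - 30*(-44) = 24 + 1320 = 1344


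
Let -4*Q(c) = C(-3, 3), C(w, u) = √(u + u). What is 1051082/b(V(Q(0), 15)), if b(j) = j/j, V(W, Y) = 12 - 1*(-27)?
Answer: 1051082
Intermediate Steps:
C(w, u) = √2*√u (C(w, u) = √(2*u) = √2*√u)
Q(c) = -√6/4 (Q(c) = -√2*√3/4 = -√6/4)
V(W, Y) = 39 (V(W, Y) = 12 + 27 = 39)
b(j) = 1
1051082/b(V(Q(0), 15)) = 1051082/1 = 1051082*1 = 1051082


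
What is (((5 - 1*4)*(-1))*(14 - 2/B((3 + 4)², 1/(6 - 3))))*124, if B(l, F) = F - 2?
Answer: -9424/5 ≈ -1884.8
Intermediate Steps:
B(l, F) = -2 + F
(((5 - 1*4)*(-1))*(14 - 2/B((3 + 4)², 1/(6 - 3))))*124 = (((5 - 1*4)*(-1))*(14 - 2/(-2 + 1/(6 - 3))))*124 = (((5 - 4)*(-1))*(14 - 2/(-2 + 1/3)))*124 = ((1*(-1))*(14 - 2/(-2 + ⅓)))*124 = -(14 - 2/(-5/3))*124 = -(14 - 2*(-⅗))*124 = -(14 + 6/5)*124 = -1*76/5*124 = -76/5*124 = -9424/5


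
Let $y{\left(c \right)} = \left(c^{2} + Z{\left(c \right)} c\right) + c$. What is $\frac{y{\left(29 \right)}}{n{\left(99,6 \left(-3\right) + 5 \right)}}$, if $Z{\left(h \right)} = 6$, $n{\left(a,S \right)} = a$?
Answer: $\frac{116}{11} \approx 10.545$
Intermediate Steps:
$y{\left(c \right)} = c^{2} + 7 c$ ($y{\left(c \right)} = \left(c^{2} + 6 c\right) + c = c^{2} + 7 c$)
$\frac{y{\left(29 \right)}}{n{\left(99,6 \left(-3\right) + 5 \right)}} = \frac{29 \left(7 + 29\right)}{99} = 29 \cdot 36 \cdot \frac{1}{99} = 1044 \cdot \frac{1}{99} = \frac{116}{11}$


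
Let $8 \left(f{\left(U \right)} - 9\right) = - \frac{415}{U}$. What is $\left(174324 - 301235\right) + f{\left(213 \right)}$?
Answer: $- \frac{216241423}{1704} \approx -1.269 \cdot 10^{5}$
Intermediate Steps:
$f{\left(U \right)} = 9 - \frac{415}{8 U}$ ($f{\left(U \right)} = 9 + \frac{\left(-415\right) \frac{1}{U}}{8} = 9 - \frac{415}{8 U}$)
$\left(174324 - 301235\right) + f{\left(213 \right)} = \left(174324 - 301235\right) + \left(9 - \frac{415}{8 \cdot 213}\right) = -126911 + \left(9 - \frac{415}{1704}\right) = -126911 + \frac{14921}{1704} = - \frac{216241423}{1704}$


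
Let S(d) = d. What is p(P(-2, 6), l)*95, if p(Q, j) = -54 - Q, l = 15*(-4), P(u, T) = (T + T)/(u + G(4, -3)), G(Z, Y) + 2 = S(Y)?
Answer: -34770/7 ≈ -4967.1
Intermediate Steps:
G(Z, Y) = -2 + Y
P(u, T) = 2*T/(-5 + u) (P(u, T) = (T + T)/(u + (-2 - 3)) = (2*T)/(u - 5) = (2*T)/(-5 + u) = 2*T/(-5 + u))
l = -60
p(P(-2, 6), l)*95 = (-54 - 2*6/(-5 - 2))*95 = (-54 - 2*6/(-7))*95 = (-54 - 2*6*(-1)/7)*95 = (-54 - 1*(-12/7))*95 = (-54 + 12/7)*95 = -366/7*95 = -34770/7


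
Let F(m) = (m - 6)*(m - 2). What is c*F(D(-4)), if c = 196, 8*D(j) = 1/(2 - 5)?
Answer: 348145/144 ≈ 2417.7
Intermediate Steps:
D(j) = -1/24 (D(j) = 1/(8*(2 - 5)) = (⅛)/(-3) = (⅛)*(-⅓) = -1/24)
F(m) = (-6 + m)*(-2 + m)
c*F(D(-4)) = 196*(12 + (-1/24)² - 8*(-1/24)) = 196*(12 + 1/576 + ⅓) = 196*(7105/576) = 348145/144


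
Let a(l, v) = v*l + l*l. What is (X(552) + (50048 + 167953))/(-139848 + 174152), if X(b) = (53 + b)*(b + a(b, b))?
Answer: 369243801/34304 ≈ 10764.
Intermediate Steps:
a(l, v) = l**2 + l*v (a(l, v) = l*v + l**2 = l**2 + l*v)
X(b) = (53 + b)*(b + 2*b**2) (X(b) = (53 + b)*(b + b*(b + b)) = (53 + b)*(b + b*(2*b)) = (53 + b)*(b + 2*b**2))
(X(552) + (50048 + 167953))/(-139848 + 174152) = (552*(53 + 2*552**2 + 107*552) + (50048 + 167953))/(-139848 + 174152) = (552*(53 + 2*304704 + 59064) + 218001)/34304 = (552*(53 + 609408 + 59064) + 218001)*(1/34304) = (552*668525 + 218001)*(1/34304) = (369025800 + 218001)*(1/34304) = 369243801*(1/34304) = 369243801/34304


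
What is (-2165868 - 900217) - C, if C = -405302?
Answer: -2660783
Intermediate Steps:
(-2165868 - 900217) - C = (-2165868 - 900217) - 1*(-405302) = -3066085 + 405302 = -2660783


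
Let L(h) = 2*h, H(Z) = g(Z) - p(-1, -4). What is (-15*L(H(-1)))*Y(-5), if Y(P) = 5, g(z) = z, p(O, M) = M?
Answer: -450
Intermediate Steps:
H(Z) = 4 + Z (H(Z) = Z - 1*(-4) = Z + 4 = 4 + Z)
(-15*L(H(-1)))*Y(-5) = -30*(4 - 1)*5 = -30*3*5 = -15*6*5 = -90*5 = -450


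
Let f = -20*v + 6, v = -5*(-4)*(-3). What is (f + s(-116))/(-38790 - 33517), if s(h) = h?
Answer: -1090/72307 ≈ -0.015075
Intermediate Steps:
v = -60 (v = 20*(-3) = -60)
f = 1206 (f = -20*(-60) + 6 = 1200 + 6 = 1206)
(f + s(-116))/(-38790 - 33517) = (1206 - 116)/(-38790 - 33517) = 1090/(-72307) = 1090*(-1/72307) = -1090/72307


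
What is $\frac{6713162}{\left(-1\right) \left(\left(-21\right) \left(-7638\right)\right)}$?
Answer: $- \frac{3356581}{80199} \approx -41.853$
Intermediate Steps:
$\frac{6713162}{\left(-1\right) \left(\left(-21\right) \left(-7638\right)\right)} = \frac{6713162}{\left(-1\right) 160398} = \frac{6713162}{-160398} = 6713162 \left(- \frac{1}{160398}\right) = - \frac{3356581}{80199}$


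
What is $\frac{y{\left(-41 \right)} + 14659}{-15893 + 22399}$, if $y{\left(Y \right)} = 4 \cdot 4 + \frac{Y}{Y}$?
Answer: $\frac{7338}{3253} \approx 2.2558$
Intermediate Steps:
$y{\left(Y \right)} = 17$ ($y{\left(Y \right)} = 16 + 1 = 17$)
$\frac{y{\left(-41 \right)} + 14659}{-15893 + 22399} = \frac{17 + 14659}{-15893 + 22399} = \frac{14676}{6506} = 14676 \cdot \frac{1}{6506} = \frac{7338}{3253}$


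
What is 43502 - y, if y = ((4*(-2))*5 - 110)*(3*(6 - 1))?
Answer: 45752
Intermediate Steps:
y = -2250 (y = (-8*5 - 110)*(3*5) = (-40 - 110)*15 = -150*15 = -2250)
43502 - y = 43502 - 1*(-2250) = 43502 + 2250 = 45752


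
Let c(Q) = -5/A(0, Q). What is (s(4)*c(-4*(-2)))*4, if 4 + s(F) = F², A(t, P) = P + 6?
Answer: -120/7 ≈ -17.143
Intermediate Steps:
A(t, P) = 6 + P
s(F) = -4 + F²
c(Q) = -5/(6 + Q)
(s(4)*c(-4*(-2)))*4 = ((-4 + 4²)*(-5/(6 - 4*(-2))))*4 = ((-4 + 16)*(-5/(6 + 8)))*4 = (12*(-5/14))*4 = -30/7*4 = -120/7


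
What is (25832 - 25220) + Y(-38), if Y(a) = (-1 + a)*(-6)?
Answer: 846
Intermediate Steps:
Y(a) = 6 - 6*a
(25832 - 25220) + Y(-38) = (25832 - 25220) + (6 - 6*(-38)) = 612 + (6 + 228) = 612 + 234 = 846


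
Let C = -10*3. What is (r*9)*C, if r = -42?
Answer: 11340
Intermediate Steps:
C = -30
(r*9)*C = -42*9*(-30) = -378*(-30) = 11340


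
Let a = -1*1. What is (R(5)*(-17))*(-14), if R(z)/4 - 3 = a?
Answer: 1904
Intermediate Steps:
a = -1
R(z) = 8 (R(z) = 12 + 4*(-1) = 12 - 4 = 8)
(R(5)*(-17))*(-14) = (8*(-17))*(-14) = -136*(-14) = 1904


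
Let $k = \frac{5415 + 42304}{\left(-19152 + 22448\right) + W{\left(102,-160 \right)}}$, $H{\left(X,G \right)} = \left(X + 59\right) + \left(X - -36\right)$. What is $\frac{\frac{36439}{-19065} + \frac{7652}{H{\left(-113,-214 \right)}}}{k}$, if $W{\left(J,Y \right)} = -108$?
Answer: $- \frac{480300538132}{119178918285} \approx -4.0301$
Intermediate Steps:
$H{\left(X,G \right)} = 95 + 2 X$ ($H{\left(X,G \right)} = \left(59 + X\right) + \left(X + 36\right) = \left(59 + X\right) + \left(36 + X\right) = 95 + 2 X$)
$k = \frac{47719}{3188}$ ($k = \frac{5415 + 42304}{\left(-19152 + 22448\right) - 108} = \frac{47719}{3296 - 108} = \frac{47719}{3188} \approx 14.968$)
$\frac{\frac{36439}{-19065} + \frac{7652}{H{\left(-113,-214 \right)}}}{k} = \frac{\frac{36439}{-19065} + \frac{7652}{95 + 2 \left(-113\right)}}{\frac{47719}{3188}} = \left(36439 \left(- \frac{1}{19065}\right) + \frac{7652}{95 - 226}\right) \frac{3188}{47719} = \left(- \frac{36439}{19065} + \frac{7652}{-131}\right) \frac{3188}{47719} = \left(- \frac{36439}{19065} + 7652 \left(- \frac{1}{131}\right)\right) \frac{3188}{47719} = \left(- \frac{36439}{19065} - \frac{7652}{131}\right) \frac{3188}{47719} = \left(- \frac{150658889}{2497515}\right) \frac{3188}{47719} = - \frac{480300538132}{119178918285}$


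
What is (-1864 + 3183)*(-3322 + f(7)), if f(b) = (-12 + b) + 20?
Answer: -4361933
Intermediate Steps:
f(b) = 8 + b
(-1864 + 3183)*(-3322 + f(7)) = (-1864 + 3183)*(-3322 + (8 + 7)) = 1319*(-3322 + 15) = 1319*(-3307) = -4361933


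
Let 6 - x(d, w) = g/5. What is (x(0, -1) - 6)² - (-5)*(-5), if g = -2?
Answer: -621/25 ≈ -24.840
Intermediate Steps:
x(d, w) = 32/5 (x(d, w) = 6 - (-2)/5 = 6 - 1*(-⅖) = 6 + ⅖ = 32/5)
(x(0, -1) - 6)² - (-5)*(-5) = (32/5 - 6)² - (-5)*(-5) = (⅖)² - 1*25 = 4/25 - 25 = -621/25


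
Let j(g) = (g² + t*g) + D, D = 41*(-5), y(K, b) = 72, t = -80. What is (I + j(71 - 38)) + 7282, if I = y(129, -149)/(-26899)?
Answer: 148643802/26899 ≈ 5526.0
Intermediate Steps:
D = -205
I = -72/26899 (I = 72/(-26899) = 72*(-1/26899) = -72/26899 ≈ -0.0026767)
j(g) = -205 + g² - 80*g (j(g) = (g² - 80*g) - 205 = -205 + g² - 80*g)
(I + j(71 - 38)) + 7282 = (-72/26899 + (-205 + (71 - 38)² - 80*(71 - 38))) + 7282 = (-72/26899 + (-205 + 33² - 80*33)) + 7282 = (-72/26899 + (-205 + 1089 - 2640)) + 7282 = (-72/26899 - 1756) + 7282 = -47234716/26899 + 7282 = 148643802/26899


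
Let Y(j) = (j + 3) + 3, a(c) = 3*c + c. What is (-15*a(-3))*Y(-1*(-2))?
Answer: 1440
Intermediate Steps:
a(c) = 4*c
Y(j) = 6 + j (Y(j) = (3 + j) + 3 = 6 + j)
(-15*a(-3))*Y(-1*(-2)) = (-60*(-3))*(6 - 1*(-2)) = (-15*(-12))*(6 + 2) = 180*8 = 1440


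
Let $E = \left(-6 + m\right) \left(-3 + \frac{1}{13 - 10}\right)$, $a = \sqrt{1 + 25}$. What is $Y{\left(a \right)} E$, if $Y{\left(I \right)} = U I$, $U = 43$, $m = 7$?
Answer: $- \frac{344 \sqrt{26}}{3} \approx -584.69$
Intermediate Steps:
$a = \sqrt{26} \approx 5.099$
$Y{\left(I \right)} = 43 I$
$E = - \frac{8}{3}$ ($E = \left(-6 + 7\right) \left(-3 + \frac{1}{13 - 10}\right) = 1 \left(-3 + \frac{1}{3}\right) = 1 \left(- \frac{8}{3}\right) = - \frac{8}{3} \approx -2.6667$)
$Y{\left(a \right)} E = 43 \sqrt{26} \left(- \frac{8}{3}\right) = - \frac{344 \sqrt{26}}{3}$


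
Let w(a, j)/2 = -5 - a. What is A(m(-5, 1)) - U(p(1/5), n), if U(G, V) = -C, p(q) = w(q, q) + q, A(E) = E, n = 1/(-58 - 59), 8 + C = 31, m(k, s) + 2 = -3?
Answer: 18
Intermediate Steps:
m(k, s) = -5 (m(k, s) = -2 - 3 = -5)
C = 23 (C = -8 + 31 = 23)
w(a, j) = -10 - 2*a (w(a, j) = 2*(-5 - a) = -10 - 2*a)
n = -1/117 (n = 1/(-117) = -1/117 ≈ -0.0085470)
p(q) = -10 - q (p(q) = (-10 - 2*q) + q = -10 - q)
U(G, V) = -23 (U(G, V) = -1*23 = -23)
A(m(-5, 1)) - U(p(1/5), n) = -5 - 1*(-23) = -5 + 23 = 18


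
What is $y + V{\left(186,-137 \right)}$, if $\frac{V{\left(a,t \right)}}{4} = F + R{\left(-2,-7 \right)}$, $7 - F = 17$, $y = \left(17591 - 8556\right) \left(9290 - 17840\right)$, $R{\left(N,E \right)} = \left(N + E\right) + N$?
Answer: $-77249334$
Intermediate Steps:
$R{\left(N,E \right)} = E + 2 N$ ($R{\left(N,E \right)} = \left(E + N\right) + N = E + 2 N$)
$y = -77249250$ ($y = 9035 \left(-8550\right) = -77249250$)
$F = -10$ ($F = 7 - 17 = -10$)
$V{\left(a,t \right)} = -84$ ($V{\left(a,t \right)} = 4 \left(-10 + \left(-7 + 2 \left(-2\right)\right)\right) = 4 \left(-10 - 11\right) = 4 \left(-21\right) = -84$)
$y + V{\left(186,-137 \right)} = -77249250 - 84 = -77249334$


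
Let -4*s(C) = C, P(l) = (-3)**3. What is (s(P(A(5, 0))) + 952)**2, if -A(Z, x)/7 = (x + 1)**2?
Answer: 14707225/16 ≈ 9.1920e+5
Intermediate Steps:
A(Z, x) = -7*(1 + x)**2 (A(Z, x) = -7*(x + 1)**2 = -7*(1 + x)**2)
P(l) = -27
s(C) = -C/4
(s(P(A(5, 0))) + 952)**2 = (-1/4*(-27) + 952)**2 = (27/4 + 952)**2 = (3835/4)**2 = 14707225/16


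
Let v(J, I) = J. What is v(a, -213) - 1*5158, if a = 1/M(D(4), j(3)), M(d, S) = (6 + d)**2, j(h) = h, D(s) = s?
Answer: -515799/100 ≈ -5158.0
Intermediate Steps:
a = 1/100 (a = 1/((6 + 4)**2) = 1/(10**2) = 1/100 ≈ 0.010000)
v(a, -213) - 1*5158 = 1/100 - 1*5158 = 1/100 - 5158 = -515799/100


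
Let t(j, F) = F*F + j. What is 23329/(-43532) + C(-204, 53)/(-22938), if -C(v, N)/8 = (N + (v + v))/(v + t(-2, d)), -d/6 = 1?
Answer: -4542343573/8487564636 ≈ -0.53518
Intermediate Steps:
d = -6 (d = -6*1 = -6)
t(j, F) = j + F² (t(j, F) = F² + j = j + F²)
C(v, N) = -8*(N + 2*v)/(34 + v) (C(v, N) = -8*(N + (v + v))/(v + (-2 + (-6)²)) = -8*(N + 2*v)/(v + (-2 + 36)) = -8*(N + 2*v)/(v + 34) = -8*(N + 2*v)/(34 + v))
23329/(-43532) + C(-204, 53)/(-22938) = 23329/(-43532) + (8*(-1*53 - 2*(-204))/(34 - 204))/(-22938) = 23329*(-1/43532) + (8*(-53 + 408)/(-170))*(-1/22938) = -23329/43532 + (8*(-1/170)*355)*(-1/22938) = -23329/43532 - 284/17*(-1/22938) = -23329/43532 + 142/194973 = -4542343573/8487564636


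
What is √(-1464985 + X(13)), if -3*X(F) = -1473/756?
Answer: I*√23258091549/126 ≈ 1210.4*I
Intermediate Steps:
X(F) = 491/756 (X(F) = -(-491)/756 = -⅓*(-491/252) = 491/756)
√(-1464985 + X(13)) = √(-1464985 + 491/756) = √(-1107528169/756) = I*√23258091549/126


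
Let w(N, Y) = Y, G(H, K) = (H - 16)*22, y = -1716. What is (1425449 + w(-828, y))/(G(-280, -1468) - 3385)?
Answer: -1423733/9897 ≈ -143.85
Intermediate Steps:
G(H, K) = -352 + 22*H (G(H, K) = (-16 + H)*22 = -352 + 22*H)
(1425449 + w(-828, y))/(G(-280, -1468) - 3385) = (1425449 - 1716)/((-352 + 22*(-280)) - 3385) = 1423733/((-352 - 6160) - 3385) = 1423733/(-6512 - 3385) = 1423733/(-9897) = 1423733*(-1/9897) = -1423733/9897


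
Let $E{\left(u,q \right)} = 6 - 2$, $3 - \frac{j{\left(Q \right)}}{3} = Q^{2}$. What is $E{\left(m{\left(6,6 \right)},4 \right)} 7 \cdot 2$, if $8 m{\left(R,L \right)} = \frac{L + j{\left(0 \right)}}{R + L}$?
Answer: $56$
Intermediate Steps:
$j{\left(Q \right)} = 9 - 3 Q^{2}$
$m{\left(R,L \right)} = \frac{9 + L}{8 \left(L + R\right)}$ ($m{\left(R,L \right)} = \frac{\left(L + \left(9 - 3 \cdot 0^{2}\right)\right) \frac{1}{R + L}}{8} = \frac{\left(L + \left(9 - 0\right)\right) \frac{1}{L + R}}{8} = \frac{\left(L + \left(9 + 0\right)\right) \frac{1}{L + R}}{8} = \frac{\left(L + 9\right) \frac{1}{L + R}}{8} = \frac{\left(9 + L\right) \frac{1}{L + R}}{8} = \frac{\frac{1}{L + R} \left(9 + L\right)}{8} = \frac{9 + L}{8 \left(L + R\right)}$)
$E{\left(u,q \right)} = 4$ ($E{\left(u,q \right)} = 6 - 2 = 4$)
$E{\left(m{\left(6,6 \right)},4 \right)} 7 \cdot 2 = 4 \cdot 7 \cdot 2 = 28 \cdot 2 = 56$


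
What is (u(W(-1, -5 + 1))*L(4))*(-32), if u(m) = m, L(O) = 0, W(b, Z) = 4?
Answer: 0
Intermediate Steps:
(u(W(-1, -5 + 1))*L(4))*(-32) = (4*0)*(-32) = 0*(-32) = 0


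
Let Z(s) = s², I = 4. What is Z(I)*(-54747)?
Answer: -875952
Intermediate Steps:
Z(I)*(-54747) = 4²*(-54747) = 16*(-54747) = -875952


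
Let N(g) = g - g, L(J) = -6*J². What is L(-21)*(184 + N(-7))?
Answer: -486864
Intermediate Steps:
N(g) = 0
L(-21)*(184 + N(-7)) = (-6*(-21)²)*(184 + 0) = -6*441*184 = -2646*184 = -486864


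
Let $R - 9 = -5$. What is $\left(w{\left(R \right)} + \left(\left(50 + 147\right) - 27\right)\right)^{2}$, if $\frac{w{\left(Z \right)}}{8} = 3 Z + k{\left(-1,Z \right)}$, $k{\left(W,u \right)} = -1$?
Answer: $66564$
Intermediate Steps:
$R = 4$ ($R = 9 - 5 = 4$)
$w{\left(Z \right)} = -8 + 24 Z$ ($w{\left(Z \right)} = 8 \left(3 Z - 1\right) = 8 \left(-1 + 3 Z\right) = -8 + 24 Z$)
$\left(w{\left(R \right)} + \left(\left(50 + 147\right) - 27\right)\right)^{2} = \left(\left(-8 + 24 \cdot 4\right) + \left(\left(50 + 147\right) - 27\right)\right)^{2} = \left(\left(-8 + 96\right) + \left(197 - 27\right)\right)^{2} = \left(88 + 170\right)^{2} = 258^{2} = 66564$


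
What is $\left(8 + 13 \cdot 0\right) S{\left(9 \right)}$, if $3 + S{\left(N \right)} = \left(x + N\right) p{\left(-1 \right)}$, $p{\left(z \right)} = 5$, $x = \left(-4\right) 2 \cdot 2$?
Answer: $-304$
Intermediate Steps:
$x = -16$ ($x = \left(-8\right) 2 = -16$)
$S{\left(N \right)} = -83 + 5 N$ ($S{\left(N \right)} = -3 + \left(-16 + N\right) 5 = -3 + \left(-80 + 5 N\right) = -83 + 5 N$)
$\left(8 + 13 \cdot 0\right) S{\left(9 \right)} = \left(8 + 13 \cdot 0\right) \left(-83 + 5 \cdot 9\right) = \left(8 + 0\right) \left(-83 + 45\right) = 8 \left(-38\right) = -304$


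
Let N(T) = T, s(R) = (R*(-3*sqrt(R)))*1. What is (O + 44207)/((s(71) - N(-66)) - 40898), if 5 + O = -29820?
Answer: -587245824/1664031025 + 3063366*sqrt(71)/1664031025 ≈ -0.33739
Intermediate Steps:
s(R) = -3*R**(3/2) (s(R) = -3*R**(3/2)*1 = -3*R**(3/2))
O = -29825 (O = -5 - 29820 = -29825)
(O + 44207)/((s(71) - N(-66)) - 40898) = (-29825 + 44207)/((-213*sqrt(71) - 1*(-66)) - 40898) = 14382/((-213*sqrt(71) + 66) - 40898) = 14382/((66 - 213*sqrt(71)) - 40898) = 14382/(-40832 - 213*sqrt(71))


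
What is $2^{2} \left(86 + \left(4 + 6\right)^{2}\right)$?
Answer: $744$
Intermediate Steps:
$2^{2} \left(86 + \left(4 + 6\right)^{2}\right) = 4 \left(86 + 10^{2}\right) = 4 \left(86 + 100\right) = 4 \cdot 186 = 744$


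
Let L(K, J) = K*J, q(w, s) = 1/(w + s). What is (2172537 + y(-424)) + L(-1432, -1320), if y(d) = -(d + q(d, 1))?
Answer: 1718734024/423 ≈ 4.0632e+6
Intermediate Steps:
q(w, s) = 1/(s + w)
y(d) = -d - 1/(1 + d) (y(d) = -(d + 1/(1 + d)) = -d - 1/(1 + d))
L(K, J) = J*K
(2172537 + y(-424)) + L(-1432, -1320) = (2172537 + (-1 - 1*(-424)*(1 - 424))/(1 - 424)) - 1320*(-1432) = (2172537 + (-1 - 1*(-424)*(-423))/(-423)) + 1890240 = (2172537 - (-1 - 179352)/423) + 1890240 = (2172537 - 1/423*(-179353)) + 1890240 = (2172537 + 179353/423) + 1890240 = 919162504/423 + 1890240 = 1718734024/423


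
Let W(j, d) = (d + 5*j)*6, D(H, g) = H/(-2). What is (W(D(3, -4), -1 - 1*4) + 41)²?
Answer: 1156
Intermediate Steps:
D(H, g) = -H/2 (D(H, g) = H*(-½) = -H/2)
W(j, d) = 6*d + 30*j
(W(D(3, -4), -1 - 1*4) + 41)² = ((6*(-1 - 1*4) + 30*(-½*3)) + 41)² = ((6*(-1 - 4) + 30*(-3/2)) + 41)² = ((6*(-5) - 45) + 41)² = ((-30 - 45) + 41)² = (-75 + 41)² = (-34)² = 1156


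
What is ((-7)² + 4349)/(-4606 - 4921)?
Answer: -4398/9527 ≈ -0.46164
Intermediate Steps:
((-7)² + 4349)/(-4606 - 4921) = (49 + 4349)/(-9527) = 4398*(-1/9527) = -4398/9527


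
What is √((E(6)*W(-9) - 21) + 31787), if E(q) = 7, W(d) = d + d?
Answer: 2*√7910 ≈ 177.88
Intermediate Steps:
W(d) = 2*d
√((E(6)*W(-9) - 21) + 31787) = √((7*(2*(-9)) - 21) + 31787) = √((7*(-18) - 21) + 31787) = √((-126 - 21) + 31787) = √(-147 + 31787) = √31640 = 2*√7910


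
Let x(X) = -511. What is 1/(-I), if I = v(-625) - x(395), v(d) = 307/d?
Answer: -625/319068 ≈ -0.0019588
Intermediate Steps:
I = 319068/625 (I = 307/(-625) - 1*(-511) = 307*(-1/625) + 511 = -307/625 + 511 = 319068/625 ≈ 510.51)
1/(-I) = 1/(-1*319068/625) = 1/(-319068/625) = -625/319068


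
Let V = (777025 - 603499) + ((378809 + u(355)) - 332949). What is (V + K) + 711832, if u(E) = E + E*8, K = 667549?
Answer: 1601962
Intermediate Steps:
u(E) = 9*E (u(E) = E + 8*E = 9*E)
V = 222581 (V = (777025 - 603499) + ((378809 + 9*355) - 332949) = 173526 + ((378809 + 3195) - 332949) = 173526 + (382004 - 332949) = 173526 + 49055 = 222581)
(V + K) + 711832 = (222581 + 667549) + 711832 = 890130 + 711832 = 1601962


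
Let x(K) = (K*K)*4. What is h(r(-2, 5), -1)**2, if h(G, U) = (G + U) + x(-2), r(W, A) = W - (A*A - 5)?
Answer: 49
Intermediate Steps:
x(K) = 4*K**2 (x(K) = K**2*4 = 4*K**2)
r(W, A) = 5 + W - A**2 (r(W, A) = W - (A**2 - 5) = W - (-5 + A**2) = W + (5 - A**2) = 5 + W - A**2)
h(G, U) = 16 + G + U (h(G, U) = (G + U) + 4*(-2)**2 = (G + U) + 4*4 = (G + U) + 16 = 16 + G + U)
h(r(-2, 5), -1)**2 = (16 + (5 - 2 - 1*5**2) - 1)**2 = (16 + (5 - 2 - 1*25) - 1)**2 = (16 + (5 - 2 - 25) - 1)**2 = (16 - 22 - 1)**2 = (-7)**2 = 49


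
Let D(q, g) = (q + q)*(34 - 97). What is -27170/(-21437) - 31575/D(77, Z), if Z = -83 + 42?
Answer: 24114785/5332866 ≈ 4.5219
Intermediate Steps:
Z = -41
D(q, g) = -126*q (D(q, g) = (2*q)*(-63) = -126*q)
-27170/(-21437) - 31575/D(77, Z) = -27170/(-21437) - 31575/((-126*77)) = -27170*(-1/21437) - 31575/(-9702) = 2090/1649 - 31575*(-1/9702) = 2090/1649 + 10525/3234 = 24114785/5332866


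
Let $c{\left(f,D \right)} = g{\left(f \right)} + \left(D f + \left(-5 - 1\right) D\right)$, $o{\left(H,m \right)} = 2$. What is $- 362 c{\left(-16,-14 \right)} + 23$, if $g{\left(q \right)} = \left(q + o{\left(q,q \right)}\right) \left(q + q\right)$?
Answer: $-273649$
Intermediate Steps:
$g{\left(q \right)} = 2 q \left(2 + q\right)$ ($g{\left(q \right)} = \left(q + 2\right) \left(q + q\right) = \left(2 + q\right) 2 q = 2 q \left(2 + q\right)$)
$c{\left(f,D \right)} = - 6 D + D f + 2 f \left(2 + f\right)$ ($c{\left(f,D \right)} = 2 f \left(2 + f\right) + \left(D f + \left(-5 - 1\right) D\right) = 2 f \left(2 + f\right) + \left(D f - 6 D\right) = 2 f \left(2 + f\right) + \left(- 6 D + D f\right) = - 6 D + D f + 2 f \left(2 + f\right)$)
$- 362 c{\left(-16,-14 \right)} + 23 = - 362 \left(\left(-6\right) \left(-14\right) - -224 + 2 \left(-16\right) \left(2 - 16\right)\right) + 23 = - 362 \left(84 + 224 + 2 \left(-16\right) \left(-14\right)\right) + 23 = - 362 \left(84 + 224 + 448\right) + 23 = \left(-362\right) 756 + 23 = -273672 + 23 = -273649$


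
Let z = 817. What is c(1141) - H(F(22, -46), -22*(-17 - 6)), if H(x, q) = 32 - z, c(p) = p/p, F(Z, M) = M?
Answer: 786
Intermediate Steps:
c(p) = 1
H(x, q) = -785 (H(x, q) = 32 - 1*817 = 32 - 817 = -785)
c(1141) - H(F(22, -46), -22*(-17 - 6)) = 1 - 1*(-785) = 1 + 785 = 786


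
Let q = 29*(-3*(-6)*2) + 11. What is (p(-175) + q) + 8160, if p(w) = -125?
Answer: 9090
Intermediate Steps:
q = 1055 (q = 29*(18*2) + 11 = 29*36 + 11 = 1044 + 11 = 1055)
(p(-175) + q) + 8160 = (-125 + 1055) + 8160 = 930 + 8160 = 9090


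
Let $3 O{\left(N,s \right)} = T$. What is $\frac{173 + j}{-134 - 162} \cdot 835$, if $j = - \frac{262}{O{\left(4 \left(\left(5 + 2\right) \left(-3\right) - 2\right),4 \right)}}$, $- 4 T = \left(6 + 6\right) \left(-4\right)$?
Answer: $- \frac{179525}{592} \approx -303.25$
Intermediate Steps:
$T = 12$ ($T = - \frac{\left(6 + 6\right) \left(-4\right)}{4} = - \frac{12 \left(-4\right)}{4} = \left(- \frac{1}{4}\right) \left(-48\right) = 12$)
$O{\left(N,s \right)} = 4$ ($O{\left(N,s \right)} = \frac{1}{3} \cdot 12 = 4$)
$j = - \frac{131}{2}$ ($j = - \frac{262}{4} = \left(-262\right) \frac{1}{4} = - \frac{131}{2} \approx -65.5$)
$\frac{173 + j}{-134 - 162} \cdot 835 = \frac{173 - \frac{131}{2}}{-134 - 162} \cdot 835 = \frac{215}{2 \left(-296\right)} 835 = \frac{215}{2} \left(- \frac{1}{296}\right) 835 = \left(- \frac{215}{592}\right) 835 = - \frac{179525}{592}$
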